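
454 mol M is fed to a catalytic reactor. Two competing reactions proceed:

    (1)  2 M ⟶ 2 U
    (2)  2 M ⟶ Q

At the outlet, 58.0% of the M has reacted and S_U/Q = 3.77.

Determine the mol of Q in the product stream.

Conversion of M: M consumed = 0.58 × 454 = 263.3 mol = 2ξ₁ + 2ξ₂.
Selectivity: 2ξ₁ / (1ξ₂) = 3.77 → ξ₁ = 1.885 ξ₂.
Substitute: (2·1.885 + 2) ξ₂ = 263.3 → ξ₂ = 45.64 mol, ξ₁ = 86.02 mol.
Outlet amounts (n = n₀ + Σ ν·ξ):
  M: 454 − 2(86.02) − 2(45.64) = 190.7
  U: 0 + 2(86.02) = 172
  Q: 0 + 1(45.64) = 45.64

45.6 mol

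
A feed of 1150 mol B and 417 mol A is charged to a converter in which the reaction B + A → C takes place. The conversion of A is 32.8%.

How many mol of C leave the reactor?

137 mol

A reacted = 0.328 × 417 = 136.8 mol; ν_A = −1, so ξ = 136.8/1 = 136.8 mol.
Outlet amounts (n = n₀ + ν ξ):
  B: 1150 − 1(136.8) = 1013
  A: 417 − 1(136.8) = 280.2
  C: 0 + 1(136.8) = 136.8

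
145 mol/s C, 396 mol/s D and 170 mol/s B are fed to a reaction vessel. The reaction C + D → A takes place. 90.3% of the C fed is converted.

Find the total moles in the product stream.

C reacted = 0.903 × 145 = 130.9 mol/s; ν_C = −1, so ξ = 130.9/1 = 130.9 mol/s.
Outlet amounts (n = n₀ + ν ξ):
  C: 145 − 1(130.9) = 14.06
  D: 396 − 1(130.9) = 265.1
  A: 0 + 1(130.9) = 130.9
  B: 170 (inert)
Total out = 14.06 + 265.1 + 130.9 + 170 = 580.1 mol/s.

580 mol/s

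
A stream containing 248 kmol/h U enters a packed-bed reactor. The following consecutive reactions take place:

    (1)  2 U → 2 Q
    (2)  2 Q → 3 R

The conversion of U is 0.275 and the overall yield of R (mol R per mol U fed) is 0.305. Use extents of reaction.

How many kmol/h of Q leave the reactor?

Conversion of U: U consumed = 2ξ₁ = 0.275 × 248 → ξ₁ = 34.1 kmol/h.
Yield of R: 3ξ₂ / 248 = 0.305 → ξ₂ = 25.21 kmol/h.
Outlet amounts (n = n₀ + Σ ν·ξ):
  U: 248 − 2(34.1) = 179.8
  Q: 0 + 2(34.1) − 2(25.21) = 17.77
  R: 0 + 3(25.21) = 75.64

17.8 kmol/h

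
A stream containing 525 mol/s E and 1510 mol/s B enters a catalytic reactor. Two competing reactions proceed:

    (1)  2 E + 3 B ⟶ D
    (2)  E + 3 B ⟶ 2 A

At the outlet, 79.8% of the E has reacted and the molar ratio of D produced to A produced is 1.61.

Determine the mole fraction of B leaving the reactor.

Conversion of E: E consumed = 0.798 × 525 = 419 mol/s = 2ξ₁ + 1ξ₂.
Selectivity: 1ξ₁ / (2ξ₂) = 1.61 → ξ₁ = 3.22 ξ₂.
Substitute: (2·3.22 + 1) ξ₂ = 419 → ξ₂ = 56.31 mol/s, ξ₁ = 181.3 mol/s.
Outlet amounts (n = n₀ + Σ ν·ξ):
  E: 525 − 2(181.3) − 1(56.31) = 106
  B: 1510 − 3(181.3) − 3(56.31) = 797.1
  D: 0 + 1(181.3) = 181.3
  A: 0 + 2(56.31) = 112.6
Total out = 1197 mol/s; y_B = 797.1 / 1197 = 0.6659.

0.666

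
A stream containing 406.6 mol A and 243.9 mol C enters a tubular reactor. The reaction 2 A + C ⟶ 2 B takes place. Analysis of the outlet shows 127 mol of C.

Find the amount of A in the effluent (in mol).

173 mol

For C: n = n₀ − 1ξ → 127 = 243.9 − 1ξ, giving ξ = 116.9 mol.
Outlet amounts (n = n₀ + ν ξ):
  A: 406.6 − 2(116.9) = 172.8
  C: 243.9 − 1(116.9) = 127
  B: 0 + 2(116.9) = 233.8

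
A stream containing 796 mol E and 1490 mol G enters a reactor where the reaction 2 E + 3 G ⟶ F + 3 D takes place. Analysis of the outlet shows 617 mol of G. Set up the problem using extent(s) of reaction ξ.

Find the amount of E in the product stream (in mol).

214 mol

For G: n = n₀ − 3ξ → 617 = 1490 − 3ξ, giving ξ = 291 mol.
Outlet amounts (n = n₀ + ν ξ):
  E: 796 − 2(291) = 214
  G: 1490 − 3(291) = 617
  F: 0 + 1(291) = 291
  D: 0 + 3(291) = 873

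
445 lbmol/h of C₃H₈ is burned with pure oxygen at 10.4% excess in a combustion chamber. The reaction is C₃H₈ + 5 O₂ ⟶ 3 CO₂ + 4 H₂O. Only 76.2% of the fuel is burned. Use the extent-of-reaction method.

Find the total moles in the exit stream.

Stoichiometric O₂ = 5 × 445 = 2225 lbmol/h; O₂ fed = 2225 × 1.104 = 2456 lbmol/h.
Fuel reacted = 0.762 × 445 → ξ = 339.1 lbmol/h.
Outlet (n = n₀ + ν ξ):
  C₃H₈: 445 − 1(339.1) = 105.9
  O₂: 2456 − 5(339.1) = 760.9
  CO₂: 0 + 3(339.1) = 1017
  H₂O: 0 + 4(339.1) = 1356
Total out = 105.9 + 760.9 + 1017 + 1356 = 3240 lbmol/h.

3240 lbmol/h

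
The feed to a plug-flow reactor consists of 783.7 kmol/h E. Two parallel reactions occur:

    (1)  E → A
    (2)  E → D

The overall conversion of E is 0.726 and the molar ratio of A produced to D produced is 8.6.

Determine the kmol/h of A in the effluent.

510 kmol/h

Conversion of E: E consumed = 0.726 × 783.7 = 569 kmol/h = 1ξ₁ + 1ξ₂.
Selectivity: 1ξ₁ / (1ξ₂) = 8.6 → ξ₁ = 8.6 ξ₂.
Substitute: (1·8.6 + 1) ξ₂ = 569 → ξ₂ = 59.27 kmol/h, ξ₁ = 509.7 kmol/h.
Outlet amounts (n = n₀ + Σ ν·ξ):
  E: 783.7 − 1(509.7) − 1(59.27) = 214.7
  A: 0 + 1(509.7) = 509.7
  D: 0 + 1(59.27) = 59.27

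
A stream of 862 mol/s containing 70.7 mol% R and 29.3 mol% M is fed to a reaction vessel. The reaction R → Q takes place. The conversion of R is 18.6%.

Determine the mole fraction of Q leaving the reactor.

R reacted = 0.186 × 609.4 = 113.4 mol/s; ν_R = −1, so ξ = 113.4/1 = 113.4 mol/s.
Outlet amounts (n = n₀ + ν ξ):
  R: 609.4 − 1(113.4) = 496.1
  Q: 0 + 1(113.4) = 113.4
  M: 252.6 (inert)
Total out = 862 mol/s; y_Q = 113.4 / 862 = 0.1315.

0.132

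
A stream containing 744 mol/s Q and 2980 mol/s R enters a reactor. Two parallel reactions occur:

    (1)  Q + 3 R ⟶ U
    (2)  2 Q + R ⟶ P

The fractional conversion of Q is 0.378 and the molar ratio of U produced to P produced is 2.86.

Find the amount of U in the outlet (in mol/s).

165 mol/s

Conversion of Q: Q consumed = 0.378 × 744 = 281.2 mol/s = 1ξ₁ + 2ξ₂.
Selectivity: 1ξ₁ / (1ξ₂) = 2.86 → ξ₁ = 2.86 ξ₂.
Substitute: (1·2.86 + 2) ξ₂ = 281.2 → ξ₂ = 57.87 mol/s, ξ₁ = 165.5 mol/s.
Outlet amounts (n = n₀ + Σ ν·ξ):
  Q: 744 − 1(165.5) − 2(57.87) = 462.8
  R: 2980 − 3(165.5) − 1(57.87) = 2426
  U: 0 + 1(165.5) = 165.5
  P: 0 + 1(57.87) = 57.87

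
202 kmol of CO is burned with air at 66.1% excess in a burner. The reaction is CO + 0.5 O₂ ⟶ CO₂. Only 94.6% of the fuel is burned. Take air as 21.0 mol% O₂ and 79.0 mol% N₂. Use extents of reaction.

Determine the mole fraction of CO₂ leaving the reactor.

Stoichiometric O₂ = 0.5 × 202 = 101 kmol; O₂ fed = 101 × 1.661 = 167.8 kmol.
N₂ fed = 167.8 × 79/21 = 631.1 kmol.
Fuel reacted = 0.946 × 202 → ξ = 191.1 kmol.
Outlet (n = n₀ + ν ξ):
  CO: 202 − 1(191.1) = 10.91
  O₂: 167.8 − 0.5(191.1) = 72.22
  N₂: 631.1 (inert)
  CO₂: 0 + 1(191.1) = 191.1
Total out = 905.3 kmol; y_CO₂ = 191.1 / 905.3 = 0.2111.

0.211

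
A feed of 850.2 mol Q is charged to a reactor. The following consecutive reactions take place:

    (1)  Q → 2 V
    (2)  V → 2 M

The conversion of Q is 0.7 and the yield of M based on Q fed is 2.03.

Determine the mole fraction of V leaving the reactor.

0.142

Conversion of Q: Q consumed = 1ξ₁ = 0.7 × 850.2 → ξ₁ = 595.1 mol.
Yield of M: 2ξ₂ / 850.2 = 2.03 → ξ₂ = 863 mol.
Outlet amounts (n = n₀ + Σ ν·ξ):
  Q: 850.2 − 1(595.1) = 255.1
  V: 0 + 2(595.1) − 1(863) = 327.3
  M: 0 + 2(863) = 1726
Total out = 2308 mol; y_V = 327.3 / 2308 = 0.1418.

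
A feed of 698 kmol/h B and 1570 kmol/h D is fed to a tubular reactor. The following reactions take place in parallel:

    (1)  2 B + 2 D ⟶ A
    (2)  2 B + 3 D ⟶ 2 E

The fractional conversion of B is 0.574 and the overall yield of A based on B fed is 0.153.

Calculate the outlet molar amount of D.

Yield of A: 1ξ₁ / 698 = 0.153 → ξ₁ = 106.8 kmol/h.
Conversion of B: 2ξ₁ + 2ξ₂ = 0.574 × 698 = 400.7 → ξ₂ = 93.53 kmol/h.
Outlet amounts (n = n₀ + Σ ν·ξ):
  B: 698 − 2(106.8) − 2(93.53) = 297.3
  D: 1570 − 2(106.8) − 3(93.53) = 1076
  A: 0 + 1(106.8) = 106.8
  E: 0 + 2(93.53) = 187.1

1080 kmol/h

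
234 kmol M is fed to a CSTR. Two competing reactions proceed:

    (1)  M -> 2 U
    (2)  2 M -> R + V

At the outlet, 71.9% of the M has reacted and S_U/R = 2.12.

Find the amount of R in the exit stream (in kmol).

Conversion of M: M consumed = 0.719 × 234 = 168.2 kmol = 1ξ₁ + 2ξ₂.
Selectivity: 2ξ₁ / (1ξ₂) = 2.12 → ξ₁ = 1.06 ξ₂.
Substitute: (1·1.06 + 2) ξ₂ = 168.2 → ξ₂ = 54.98 kmol, ξ₁ = 58.28 kmol.
Outlet amounts (n = n₀ + Σ ν·ξ):
  M: 234 − 1(58.28) − 2(54.98) = 65.75
  U: 0 + 2(58.28) = 116.6
  R: 0 + 1(54.98) = 54.98
  V: 0 + 1(54.98) = 54.98

55 kmol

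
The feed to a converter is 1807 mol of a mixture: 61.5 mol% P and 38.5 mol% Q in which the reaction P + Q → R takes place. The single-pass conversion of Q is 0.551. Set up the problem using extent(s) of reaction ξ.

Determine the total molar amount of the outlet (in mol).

Q reacted = 0.551 × 695.7 = 383.3 mol; ν_Q = −1, so ξ = 383.3/1 = 383.3 mol.
Outlet amounts (n = n₀ + ν ξ):
  P: 1111 − 1(383.3) = 728
  Q: 695.7 − 1(383.3) = 312.4
  R: 0 + 1(383.3) = 383.3
Total out = 728 + 312.4 + 383.3 = 1424 mol.

1420 mol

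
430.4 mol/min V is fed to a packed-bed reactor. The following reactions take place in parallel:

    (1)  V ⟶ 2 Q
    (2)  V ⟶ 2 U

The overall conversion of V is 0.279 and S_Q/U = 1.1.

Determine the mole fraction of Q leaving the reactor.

Conversion of V: V consumed = 0.279 × 430.4 = 120.1 mol/min = 1ξ₁ + 1ξ₂.
Selectivity: 2ξ₁ / (2ξ₂) = 1.1 → ξ₁ = 1.1 ξ₂.
Substitute: (1·1.1 + 1) ξ₂ = 120.1 → ξ₂ = 57.18 mol/min, ξ₁ = 62.9 mol/min.
Outlet amounts (n = n₀ + Σ ν·ξ):
  V: 430.4 − 1(62.9) − 1(57.18) = 310.3
  Q: 0 + 2(62.9) = 125.8
  U: 0 + 2(57.18) = 114.4
Total out = 550.5 mol/min; y_Q = 125.8 / 550.5 = 0.2285.

0.229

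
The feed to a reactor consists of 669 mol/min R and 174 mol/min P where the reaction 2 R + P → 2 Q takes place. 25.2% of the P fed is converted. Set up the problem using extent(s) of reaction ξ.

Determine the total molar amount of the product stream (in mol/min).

P reacted = 0.252 × 174 = 43.85 mol/min; ν_P = −1, so ξ = 43.85/1 = 43.85 mol/min.
Outlet amounts (n = n₀ + ν ξ):
  R: 669 − 2(43.85) = 581.3
  P: 174 − 1(43.85) = 130.2
  Q: 0 + 2(43.85) = 87.7
Total out = 581.3 + 130.2 + 87.7 = 799.2 mol/min.

799 mol/min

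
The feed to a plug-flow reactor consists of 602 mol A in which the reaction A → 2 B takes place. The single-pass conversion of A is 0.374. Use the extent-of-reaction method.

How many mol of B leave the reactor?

A reacted = 0.374 × 602 = 225.1 mol; ν_A = −1, so ξ = 225.1/1 = 225.1 mol.
Outlet amounts (n = n₀ + ν ξ):
  A: 602 − 1(225.1) = 376.9
  B: 0 + 2(225.1) = 450.3

450 mol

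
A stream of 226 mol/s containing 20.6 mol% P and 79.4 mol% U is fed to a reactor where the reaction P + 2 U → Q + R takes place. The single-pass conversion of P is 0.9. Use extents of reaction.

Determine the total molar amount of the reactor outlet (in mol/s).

184 mol/s

P reacted = 0.9 × 46.56 = 41.9 mol/s; ν_P = −1, so ξ = 41.9/1 = 41.9 mol/s.
Outlet amounts (n = n₀ + ν ξ):
  P: 46.56 − 1(41.9) = 4.656
  U: 179.4 − 2(41.9) = 95.64
  Q: 0 + 1(41.9) = 41.9
  R: 0 + 1(41.9) = 41.9
Total out = 4.656 + 95.64 + 41.9 + 41.9 = 184.1 mol/s.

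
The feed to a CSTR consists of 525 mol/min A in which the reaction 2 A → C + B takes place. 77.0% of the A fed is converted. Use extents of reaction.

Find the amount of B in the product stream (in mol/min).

202 mol/min

A reacted = 0.77 × 525 = 404.2 mol/min; ν_A = −2, so ξ = 404.2/2 = 202.1 mol/min.
Outlet amounts (n = n₀ + ν ξ):
  A: 525 − 2(202.1) = 120.8
  C: 0 + 1(202.1) = 202.1
  B: 0 + 1(202.1) = 202.1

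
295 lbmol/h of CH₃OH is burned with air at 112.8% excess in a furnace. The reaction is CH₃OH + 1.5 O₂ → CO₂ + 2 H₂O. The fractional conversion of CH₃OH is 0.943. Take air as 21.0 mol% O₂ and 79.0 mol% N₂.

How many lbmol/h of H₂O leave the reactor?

556 lbmol/h

Stoichiometric O₂ = 1.5 × 295 = 442.5 lbmol/h; O₂ fed = 442.5 × 2.128 = 941.6 lbmol/h.
N₂ fed = 941.6 × 79/21 = 3542 lbmol/h.
Fuel reacted = 0.943 × 295 → ξ = 278.2 lbmol/h.
Outlet (n = n₀ + ν ξ):
  CH₃OH: 295 − 1(278.2) = 16.81
  O₂: 941.6 − 1.5(278.2) = 524.4
  N₂: 3542 (inert)
  CO₂: 0 + 1(278.2) = 278.2
  H₂O: 0 + 2(278.2) = 556.4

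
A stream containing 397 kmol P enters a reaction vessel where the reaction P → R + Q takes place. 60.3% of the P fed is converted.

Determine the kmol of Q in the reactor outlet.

239 kmol

P reacted = 0.603 × 397 = 239.4 kmol; ν_P = −1, so ξ = 239.4/1 = 239.4 kmol.
Outlet amounts (n = n₀ + ν ξ):
  P: 397 − 1(239.4) = 157.6
  R: 0 + 1(239.4) = 239.4
  Q: 0 + 1(239.4) = 239.4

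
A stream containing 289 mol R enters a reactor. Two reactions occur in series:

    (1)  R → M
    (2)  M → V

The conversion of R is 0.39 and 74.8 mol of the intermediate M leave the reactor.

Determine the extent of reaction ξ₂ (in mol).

Conversion of R: R consumed = 1ξ₁ = 0.39 × 289 → ξ₁ = 112.7 mol.
M balance: n_M = 0 + 1ξ₁ − 1ξ₂ = 74.8 → ξ₂ = (1·112.7 − 74.8)/1 = 37.91 mol.
Outlet amounts (n = n₀ + Σ ν·ξ):
  R: 289 − 1(112.7) = 176.3
  M: 0 + 1(112.7) − 1(37.91) = 74.8
  V: 0 + 1(37.91) = 37.91

ξ₂ = 37.9 mol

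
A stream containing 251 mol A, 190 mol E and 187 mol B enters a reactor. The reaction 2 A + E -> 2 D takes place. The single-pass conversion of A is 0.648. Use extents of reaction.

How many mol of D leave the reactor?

A reacted = 0.648 × 251 = 162.6 mol; ν_A = −2, so ξ = 162.6/2 = 81.32 mol.
Outlet amounts (n = n₀ + ν ξ):
  A: 251 − 2(81.32) = 88.35
  E: 190 − 1(81.32) = 108.7
  D: 0 + 2(81.32) = 162.6
  B: 187 (inert)

163 mol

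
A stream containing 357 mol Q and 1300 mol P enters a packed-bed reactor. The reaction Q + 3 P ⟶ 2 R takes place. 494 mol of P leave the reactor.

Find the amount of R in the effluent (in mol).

For P: n = n₀ − 3ξ → 494 = 1300 − 3ξ, giving ξ = 268.7 mol.
Outlet amounts (n = n₀ + ν ξ):
  Q: 357 − 1(268.7) = 88.33
  P: 1300 − 3(268.7) = 494
  R: 0 + 2(268.7) = 537.3

537 mol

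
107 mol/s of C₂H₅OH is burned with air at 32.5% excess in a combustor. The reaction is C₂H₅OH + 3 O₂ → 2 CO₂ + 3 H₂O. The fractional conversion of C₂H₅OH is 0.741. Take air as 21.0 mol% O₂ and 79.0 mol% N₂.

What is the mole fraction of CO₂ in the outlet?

0.0717

Stoichiometric O₂ = 3 × 107 = 321 mol/s; O₂ fed = 321 × 1.325 = 425.3 mol/s.
N₂ fed = 425.3 × 79/21 = 1600 mol/s.
Fuel reacted = 0.741 × 107 → ξ = 79.29 mol/s.
Outlet (n = n₀ + ν ξ):
  C₂H₅OH: 107 − 1(79.29) = 27.71
  O₂: 425.3 − 3(79.29) = 187.5
  N₂: 1600 (inert)
  CO₂: 0 + 2(79.29) = 158.6
  H₂O: 0 + 3(79.29) = 237.9
Total out = 2212 mol/s; y_CO₂ = 158.6 / 2212 = 0.0717.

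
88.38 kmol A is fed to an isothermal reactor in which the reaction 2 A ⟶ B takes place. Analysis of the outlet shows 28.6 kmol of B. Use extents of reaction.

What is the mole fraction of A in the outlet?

For B: n = n₀ + 1ξ → 28.6 = 0 + 1ξ, giving ξ = 28.6 kmol.
Outlet amounts (n = n₀ + ν ξ):
  A: 88.38 − 2(28.6) = 31.18
  B: 0 + 1(28.6) = 28.6
Total out = 59.78 kmol; y_A = 31.18 / 59.78 = 0.5216.

0.522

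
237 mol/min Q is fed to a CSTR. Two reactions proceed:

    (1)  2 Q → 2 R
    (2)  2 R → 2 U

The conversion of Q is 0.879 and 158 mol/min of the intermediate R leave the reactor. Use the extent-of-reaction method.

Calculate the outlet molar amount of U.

50.3 mol/min

Conversion of Q: Q consumed = 2ξ₁ = 0.879 × 237 → ξ₁ = 104.2 mol/min.
R balance: n_R = 0 + 2ξ₁ − 2ξ₂ = 158 → ξ₂ = (2·104.2 − 158)/2 = 25.16 mol/min.
Outlet amounts (n = n₀ + Σ ν·ξ):
  Q: 237 − 2(104.2) = 28.68
  R: 0 + 2(104.2) − 2(25.16) = 158
  U: 0 + 2(25.16) = 50.32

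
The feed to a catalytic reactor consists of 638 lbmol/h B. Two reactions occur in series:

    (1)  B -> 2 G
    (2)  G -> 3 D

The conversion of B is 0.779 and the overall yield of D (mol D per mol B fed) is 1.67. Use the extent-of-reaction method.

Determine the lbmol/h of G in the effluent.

639 lbmol/h

Conversion of B: B consumed = 1ξ₁ = 0.779 × 638 → ξ₁ = 497 lbmol/h.
Yield of D: 3ξ₂ / 638 = 1.67 → ξ₂ = 355.2 lbmol/h.
Outlet amounts (n = n₀ + Σ ν·ξ):
  B: 638 − 1(497) = 141
  G: 0 + 2(497) − 1(355.2) = 638.9
  D: 0 + 3(355.2) = 1065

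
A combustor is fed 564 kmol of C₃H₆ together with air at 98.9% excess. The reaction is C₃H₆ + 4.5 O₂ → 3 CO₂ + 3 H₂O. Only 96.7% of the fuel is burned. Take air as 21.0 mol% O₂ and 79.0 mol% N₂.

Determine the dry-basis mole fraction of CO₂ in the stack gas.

0.0704

Stoichiometric O₂ = 4.5 × 564 = 2538 kmol; O₂ fed = 2538 × 1.989 = 5048 kmol.
N₂ fed = 5048 × 79/21 = 18990 kmol.
Fuel reacted = 0.967 × 564 → ξ = 545.4 kmol.
Outlet (n = n₀ + ν ξ):
  C₃H₆: 564 − 1(545.4) = 18.61
  O₂: 5048 − 4.5(545.4) = 2594
  N₂: 18990 (inert)
  CO₂: 0 + 3(545.4) = 1636
  H₂O: 0 + 3(545.4) = 1636
Dry total = 23240 kmol; y_CO₂ (dry) = 1636 / 23240 = 0.07041.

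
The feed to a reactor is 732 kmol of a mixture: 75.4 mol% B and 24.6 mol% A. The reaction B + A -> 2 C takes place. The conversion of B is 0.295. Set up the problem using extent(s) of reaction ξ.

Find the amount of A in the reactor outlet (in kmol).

B reacted = 0.295 × 551.9 = 162.8 kmol; ν_B = −1, so ξ = 162.8/1 = 162.8 kmol.
Outlet amounts (n = n₀ + ν ξ):
  B: 551.9 − 1(162.8) = 389.1
  A: 180.1 − 1(162.8) = 17.25
  C: 0 + 2(162.8) = 325.6

17.3 kmol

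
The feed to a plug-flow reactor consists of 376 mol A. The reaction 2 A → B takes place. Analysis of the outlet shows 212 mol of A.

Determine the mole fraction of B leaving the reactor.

0.279

For A: n = n₀ − 2ξ → 212 = 376 − 2ξ, giving ξ = 82 mol.
Outlet amounts (n = n₀ + ν ξ):
  A: 376 − 2(82) = 212
  B: 0 + 1(82) = 82
Total out = 294 mol; y_B = 82 / 294 = 0.2789.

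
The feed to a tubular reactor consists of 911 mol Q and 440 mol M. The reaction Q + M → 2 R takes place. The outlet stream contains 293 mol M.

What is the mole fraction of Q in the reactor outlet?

0.566

For M: n = n₀ − 1ξ → 293 = 440 − 1ξ, giving ξ = 147 mol.
Outlet amounts (n = n₀ + ν ξ):
  Q: 911 − 1(147) = 764
  M: 440 − 1(147) = 293
  R: 0 + 2(147) = 294
Total out = 1351 mol; y_Q = 764 / 1351 = 0.5655.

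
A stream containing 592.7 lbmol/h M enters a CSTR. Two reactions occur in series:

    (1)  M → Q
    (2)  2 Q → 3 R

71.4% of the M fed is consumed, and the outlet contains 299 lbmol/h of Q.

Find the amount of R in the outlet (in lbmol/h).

Conversion of M: M consumed = 1ξ₁ = 0.714 × 592.7 → ξ₁ = 423.2 lbmol/h.
Q balance: n_Q = 0 + 1ξ₁ − 2ξ₂ = 299 → ξ₂ = (1·423.2 − 299)/2 = 62.09 lbmol/h.
Outlet amounts (n = n₀ + Σ ν·ξ):
  M: 592.7 − 1(423.2) = 169.5
  Q: 0 + 1(423.2) − 2(62.09) = 299
  R: 0 + 3(62.09) = 186.3

186 lbmol/h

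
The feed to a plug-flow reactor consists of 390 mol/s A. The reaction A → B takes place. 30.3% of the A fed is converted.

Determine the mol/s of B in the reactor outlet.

A reacted = 0.303 × 390 = 118.2 mol/s; ν_A = −1, so ξ = 118.2/1 = 118.2 mol/s.
Outlet amounts (n = n₀ + ν ξ):
  A: 390 − 1(118.2) = 271.8
  B: 0 + 1(118.2) = 118.2

118 mol/s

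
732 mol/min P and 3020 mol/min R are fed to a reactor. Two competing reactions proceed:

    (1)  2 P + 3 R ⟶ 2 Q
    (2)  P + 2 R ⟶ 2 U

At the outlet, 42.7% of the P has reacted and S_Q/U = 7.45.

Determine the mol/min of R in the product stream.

2540 mol/min

Conversion of P: P consumed = 0.427 × 732 = 312.6 mol/min = 2ξ₁ + 1ξ₂.
Selectivity: 2ξ₁ / (2ξ₂) = 7.45 → ξ₁ = 7.45 ξ₂.
Substitute: (2·7.45 + 1) ξ₂ = 312.6 → ξ₂ = 19.66 mol/min, ξ₁ = 146.5 mol/min.
Outlet amounts (n = n₀ + Σ ν·ξ):
  P: 732 − 2(146.5) − 1(19.66) = 419.4
  R: 3020 − 3(146.5) − 2(19.66) = 2541
  Q: 0 + 2(146.5) = 292.9
  U: 0 + 2(19.66) = 39.32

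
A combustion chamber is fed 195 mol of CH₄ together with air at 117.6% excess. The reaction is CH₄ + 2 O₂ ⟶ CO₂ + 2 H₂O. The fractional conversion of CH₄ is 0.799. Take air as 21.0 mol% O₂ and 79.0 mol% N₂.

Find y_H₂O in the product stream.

0.0736

Stoichiometric O₂ = 2 × 195 = 390 mol; O₂ fed = 390 × 2.176 = 848.6 mol.
N₂ fed = 848.6 × 79/21 = 3193 mol.
Fuel reacted = 0.799 × 195 → ξ = 155.8 mol.
Outlet (n = n₀ + ν ξ):
  CH₄: 195 − 1(155.8) = 39.19
  O₂: 848.6 − 2(155.8) = 537
  N₂: 3193 (inert)
  CO₂: 0 + 1(155.8) = 155.8
  H₂O: 0 + 2(155.8) = 311.6
Total out = 4236 mol; y_H₂O = 311.6 / 4236 = 0.07356.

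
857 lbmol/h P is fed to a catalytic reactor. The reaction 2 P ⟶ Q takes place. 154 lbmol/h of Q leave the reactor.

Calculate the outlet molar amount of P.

For Q: n = n₀ + 1ξ → 154 = 0 + 1ξ, giving ξ = 154 lbmol/h.
Outlet amounts (n = n₀ + ν ξ):
  P: 857 − 2(154) = 549
  Q: 0 + 1(154) = 154

549 lbmol/h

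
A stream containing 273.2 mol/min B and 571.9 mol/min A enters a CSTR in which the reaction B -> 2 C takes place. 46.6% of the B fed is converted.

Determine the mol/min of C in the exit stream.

B reacted = 0.466 × 273.2 = 127.3 mol/min; ν_B = −1, so ξ = 127.3/1 = 127.3 mol/min.
Outlet amounts (n = n₀ + ν ξ):
  B: 273.2 − 1(127.3) = 145.9
  C: 0 + 2(127.3) = 254.6
  A: 571.9 (inert)

255 mol/min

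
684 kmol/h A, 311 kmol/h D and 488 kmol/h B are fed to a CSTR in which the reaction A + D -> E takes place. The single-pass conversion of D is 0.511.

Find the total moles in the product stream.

1320 kmol/h

D reacted = 0.511 × 311 = 158.9 kmol/h; ν_D = −1, so ξ = 158.9/1 = 158.9 kmol/h.
Outlet amounts (n = n₀ + ν ξ):
  A: 684 − 1(158.9) = 525.1
  D: 311 − 1(158.9) = 152.1
  E: 0 + 1(158.9) = 158.9
  B: 488 (inert)
Total out = 525.1 + 152.1 + 158.9 + 488 = 1324 kmol/h.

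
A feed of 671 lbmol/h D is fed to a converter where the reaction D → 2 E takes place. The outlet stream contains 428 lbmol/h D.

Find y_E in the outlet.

For D: n = n₀ − 1ξ → 428 = 671 − 1ξ, giving ξ = 243 lbmol/h.
Outlet amounts (n = n₀ + ν ξ):
  D: 671 − 1(243) = 428
  E: 0 + 2(243) = 486
Total out = 914 lbmol/h; y_E = 486 / 914 = 0.5317.

0.532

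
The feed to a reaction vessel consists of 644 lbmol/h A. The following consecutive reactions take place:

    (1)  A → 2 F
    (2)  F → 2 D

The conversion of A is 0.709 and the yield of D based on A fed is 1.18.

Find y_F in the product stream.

Conversion of A: A consumed = 1ξ₁ = 0.709 × 644 → ξ₁ = 456.6 lbmol/h.
Yield of D: 2ξ₂ / 644 = 1.18 → ξ₂ = 380 lbmol/h.
Outlet amounts (n = n₀ + Σ ν·ξ):
  A: 644 − 1(456.6) = 187.4
  F: 0 + 2(456.6) − 1(380) = 533.2
  D: 0 + 2(380) = 759.9
Total out = 1481 lbmol/h; y_F = 533.2 / 1481 = 0.3602.

0.36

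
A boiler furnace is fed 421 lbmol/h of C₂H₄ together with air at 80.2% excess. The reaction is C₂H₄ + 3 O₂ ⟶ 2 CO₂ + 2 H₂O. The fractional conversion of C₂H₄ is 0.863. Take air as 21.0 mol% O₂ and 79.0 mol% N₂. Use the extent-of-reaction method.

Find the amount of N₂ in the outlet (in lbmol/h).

Stoichiometric O₂ = 3 × 421 = 1263 lbmol/h; O₂ fed = 1263 × 1.802 = 2276 lbmol/h.
N₂ fed = 2276 × 79/21 = 8562 lbmol/h.
Fuel reacted = 0.863 × 421 → ξ = 363.3 lbmol/h.
Outlet (n = n₀ + ν ξ):
  C₂H₄: 421 − 1(363.3) = 57.68
  O₂: 2276 − 3(363.3) = 1186
  N₂: 8562 (inert)
  CO₂: 0 + 2(363.3) = 726.6
  H₂O: 0 + 2(363.3) = 726.6

8560 lbmol/h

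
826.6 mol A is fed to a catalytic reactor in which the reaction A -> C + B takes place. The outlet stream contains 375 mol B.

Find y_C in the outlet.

For B: n = n₀ + 1ξ → 375 = 0 + 1ξ, giving ξ = 375 mol.
Outlet amounts (n = n₀ + ν ξ):
  A: 826.6 − 1(375) = 451.6
  C: 0 + 1(375) = 375
  B: 0 + 1(375) = 375
Total out = 1202 mol; y_C = 375 / 1202 = 0.3121.

0.312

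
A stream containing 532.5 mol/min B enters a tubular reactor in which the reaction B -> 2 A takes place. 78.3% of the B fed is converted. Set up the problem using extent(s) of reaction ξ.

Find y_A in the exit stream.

B reacted = 0.783 × 532.5 = 416.9 mol/min; ν_B = −1, so ξ = 416.9/1 = 416.9 mol/min.
Outlet amounts (n = n₀ + ν ξ):
  B: 532.5 − 1(416.9) = 115.6
  A: 0 + 2(416.9) = 833.9
Total out = 949.4 mol/min; y_A = 833.9 / 949.4 = 0.8783.

0.878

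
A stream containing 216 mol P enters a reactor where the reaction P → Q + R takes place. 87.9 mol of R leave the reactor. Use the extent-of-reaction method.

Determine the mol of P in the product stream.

For R: n = n₀ + 1ξ → 87.9 = 0 + 1ξ, giving ξ = 87.9 mol.
Outlet amounts (n = n₀ + ν ξ):
  P: 216 − 1(87.9) = 128.1
  Q: 0 + 1(87.9) = 87.9
  R: 0 + 1(87.9) = 87.9

128 mol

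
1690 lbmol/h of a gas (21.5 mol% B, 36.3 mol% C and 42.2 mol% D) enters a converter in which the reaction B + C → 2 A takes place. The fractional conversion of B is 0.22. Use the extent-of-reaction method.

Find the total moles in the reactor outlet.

B reacted = 0.22 × 363.4 = 79.94 lbmol/h; ν_B = −1, so ξ = 79.94/1 = 79.94 lbmol/h.
Outlet amounts (n = n₀ + ν ξ):
  B: 363.4 − 1(79.94) = 283.4
  C: 613.5 − 1(79.94) = 533.5
  A: 0 + 2(79.94) = 159.9
  D: 713.2 (inert)
Total out = 283.4 + 533.5 + 159.9 + 713.2 = 1690 lbmol/h.

1690 lbmol/h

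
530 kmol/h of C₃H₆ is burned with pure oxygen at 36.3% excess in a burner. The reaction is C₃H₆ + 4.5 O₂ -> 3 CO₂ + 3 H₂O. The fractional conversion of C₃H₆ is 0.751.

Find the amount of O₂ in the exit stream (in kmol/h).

Stoichiometric O₂ = 4.5 × 530 = 2385 kmol/h; O₂ fed = 2385 × 1.363 = 3251 kmol/h.
Fuel reacted = 0.751 × 530 → ξ = 398 kmol/h.
Outlet (n = n₀ + ν ξ):
  C₃H₆: 530 − 1(398) = 132
  O₂: 3251 − 4.5(398) = 1460
  CO₂: 0 + 3(398) = 1194
  H₂O: 0 + 3(398) = 1194

1460 kmol/h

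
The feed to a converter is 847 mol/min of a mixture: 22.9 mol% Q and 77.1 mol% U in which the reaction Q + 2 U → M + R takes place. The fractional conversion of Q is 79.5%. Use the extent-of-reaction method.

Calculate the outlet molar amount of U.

345 mol/min

Q reacted = 0.795 × 194 = 154.2 mol/min; ν_Q = −1, so ξ = 154.2/1 = 154.2 mol/min.
Outlet amounts (n = n₀ + ν ξ):
  Q: 194 − 1(154.2) = 39.76
  U: 653 − 2(154.2) = 344.6
  M: 0 + 1(154.2) = 154.2
  R: 0 + 1(154.2) = 154.2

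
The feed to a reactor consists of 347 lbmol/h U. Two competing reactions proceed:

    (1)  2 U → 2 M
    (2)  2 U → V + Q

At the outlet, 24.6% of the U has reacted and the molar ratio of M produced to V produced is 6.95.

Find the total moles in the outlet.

Conversion of U: U consumed = 0.246 × 347 = 85.36 lbmol/h = 2ξ₁ + 2ξ₂.
Selectivity: 2ξ₁ / (1ξ₂) = 6.95 → ξ₁ = 3.475 ξ₂.
Substitute: (2·3.475 + 2) ξ₂ = 85.36 → ξ₂ = 9.538 lbmol/h, ξ₁ = 33.14 lbmol/h.
Outlet amounts (n = n₀ + Σ ν·ξ):
  U: 347 − 2(33.14) − 2(9.538) = 261.6
  M: 0 + 2(33.14) = 66.29
  V: 0 + 1(9.538) = 9.538
  Q: 0 + 1(9.538) = 9.538
Total out = 261.6 + 66.29 + 9.538 + 9.538 = 347 lbmol/h.

347 lbmol/h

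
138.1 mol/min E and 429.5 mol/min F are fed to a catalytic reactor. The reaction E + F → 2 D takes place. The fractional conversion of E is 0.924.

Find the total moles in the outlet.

E reacted = 0.924 × 138.1 = 127.6 mol/min; ν_E = −1, so ξ = 127.6/1 = 127.6 mol/min.
Outlet amounts (n = n₀ + ν ξ):
  E: 138.1 − 1(127.6) = 10.5
  F: 429.5 − 1(127.6) = 301.9
  D: 0 + 2(127.6) = 255.2
Total out = 10.5 + 301.9 + 255.2 = 567.6 mol/min.

568 mol/min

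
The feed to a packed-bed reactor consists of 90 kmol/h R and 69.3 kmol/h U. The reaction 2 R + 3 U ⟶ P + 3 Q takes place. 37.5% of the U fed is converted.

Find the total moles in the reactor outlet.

151 kmol/h

U reacted = 0.375 × 69.3 = 25.99 kmol/h; ν_U = −3, so ξ = 25.99/3 = 8.662 kmol/h.
Outlet amounts (n = n₀ + ν ξ):
  R: 90 − 2(8.662) = 72.67
  U: 69.3 − 3(8.662) = 43.31
  P: 0 + 1(8.662) = 8.662
  Q: 0 + 3(8.662) = 25.99
Total out = 72.67 + 43.31 + 8.662 + 25.99 = 150.6 kmol/h.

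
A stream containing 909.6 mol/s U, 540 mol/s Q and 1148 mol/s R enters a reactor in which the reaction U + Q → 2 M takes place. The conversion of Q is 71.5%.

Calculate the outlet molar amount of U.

Q reacted = 0.715 × 540 = 386.1 mol/s; ν_Q = −1, so ξ = 386.1/1 = 386.1 mol/s.
Outlet amounts (n = n₀ + ν ξ):
  U: 909.6 − 1(386.1) = 523.5
  Q: 540 − 1(386.1) = 153.9
  M: 0 + 2(386.1) = 772.2
  R: 1148 (inert)

524 mol/s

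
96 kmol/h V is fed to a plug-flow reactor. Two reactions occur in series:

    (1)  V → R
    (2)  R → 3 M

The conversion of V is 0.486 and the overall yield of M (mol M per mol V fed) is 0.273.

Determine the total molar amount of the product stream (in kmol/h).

Conversion of V: V consumed = 1ξ₁ = 0.486 × 96 → ξ₁ = 46.66 kmol/h.
Yield of M: 3ξ₂ / 96 = 0.273 → ξ₂ = 8.736 kmol/h.
Outlet amounts (n = n₀ + Σ ν·ξ):
  V: 96 − 1(46.66) = 49.34
  R: 0 + 1(46.66) − 1(8.736) = 37.92
  M: 0 + 3(8.736) = 26.21
Total out = 49.34 + 37.92 + 26.21 = 113.5 kmol/h.

113 kmol/h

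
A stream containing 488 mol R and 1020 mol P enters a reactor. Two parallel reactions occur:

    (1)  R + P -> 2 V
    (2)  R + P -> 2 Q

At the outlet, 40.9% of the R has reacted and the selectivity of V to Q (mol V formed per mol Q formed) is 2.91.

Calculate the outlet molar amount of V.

Conversion of R: R consumed = 0.409 × 488 = 199.6 mol = 1ξ₁ + 1ξ₂.
Selectivity: 2ξ₁ / (2ξ₂) = 2.91 → ξ₁ = 2.91 ξ₂.
Substitute: (1·2.91 + 1) ξ₂ = 199.6 → ξ₂ = 51.05 mol, ξ₁ = 148.5 mol.
Outlet amounts (n = n₀ + Σ ν·ξ):
  R: 488 − 1(148.5) − 1(51.05) = 288.4
  P: 1020 − 1(148.5) − 1(51.05) = 820.4
  V: 0 + 2(148.5) = 297.1
  Q: 0 + 2(51.05) = 102.1

297 mol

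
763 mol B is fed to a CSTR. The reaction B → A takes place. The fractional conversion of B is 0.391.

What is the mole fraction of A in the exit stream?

B reacted = 0.391 × 763 = 298.3 mol; ν_B = −1, so ξ = 298.3/1 = 298.3 mol.
Outlet amounts (n = n₀ + ν ξ):
  B: 763 − 1(298.3) = 464.7
  A: 0 + 1(298.3) = 298.3
Total out = 763 mol; y_A = 298.3 / 763 = 0.391.

0.391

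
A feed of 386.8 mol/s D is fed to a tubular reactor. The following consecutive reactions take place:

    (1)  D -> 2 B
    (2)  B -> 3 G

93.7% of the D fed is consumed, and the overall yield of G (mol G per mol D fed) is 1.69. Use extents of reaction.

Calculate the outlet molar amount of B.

Conversion of D: D consumed = 1ξ₁ = 0.937 × 386.8 → ξ₁ = 362.4 mol/s.
Yield of G: 3ξ₂ / 386.8 = 1.69 → ξ₂ = 217.9 mol/s.
Outlet amounts (n = n₀ + Σ ν·ξ):
  D: 386.8 − 1(362.4) = 24.37
  B: 0 + 2(362.4) − 1(217.9) = 507
  G: 0 + 3(217.9) = 653.7

507 mol/s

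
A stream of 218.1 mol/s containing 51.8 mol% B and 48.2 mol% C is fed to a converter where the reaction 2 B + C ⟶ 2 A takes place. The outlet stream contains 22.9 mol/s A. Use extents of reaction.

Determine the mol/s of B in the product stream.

90.1 mol/s

For A: n = n₀ + 2ξ → 22.9 = 0 + 2ξ, giving ξ = 11.45 mol/s.
Outlet amounts (n = n₀ + ν ξ):
  B: 113 − 2(11.45) = 90.08
  C: 105.1 − 1(11.45) = 93.67
  A: 0 + 2(11.45) = 22.9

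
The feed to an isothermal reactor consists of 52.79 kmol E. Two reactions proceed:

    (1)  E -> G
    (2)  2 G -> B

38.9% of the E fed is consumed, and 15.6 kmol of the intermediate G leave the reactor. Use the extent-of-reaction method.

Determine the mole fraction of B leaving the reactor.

0.049

Conversion of E: E consumed = 1ξ₁ = 0.389 × 52.79 → ξ₁ = 20.54 kmol.
G balance: n_G = 0 + 1ξ₁ − 2ξ₂ = 15.6 → ξ₂ = (1·20.54 − 15.6)/2 = 2.468 kmol.
Outlet amounts (n = n₀ + Σ ν·ξ):
  E: 52.79 − 1(20.54) = 32.25
  G: 0 + 1(20.54) − 2(2.468) = 15.6
  B: 0 + 1(2.468) = 2.468
Total out = 50.32 kmol; y_B = 2.468 / 50.32 = 0.04904.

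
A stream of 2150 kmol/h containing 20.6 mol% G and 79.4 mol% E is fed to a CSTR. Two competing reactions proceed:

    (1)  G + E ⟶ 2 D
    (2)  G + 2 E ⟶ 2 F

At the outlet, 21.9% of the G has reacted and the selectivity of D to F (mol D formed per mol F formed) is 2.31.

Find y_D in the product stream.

Conversion of G: G consumed = 0.219 × 442.9 = 97 kmol/h = 1ξ₁ + 1ξ₂.
Selectivity: 2ξ₁ / (2ξ₂) = 2.31 → ξ₁ = 2.31 ξ₂.
Substitute: (1·2.31 + 1) ξ₂ = 97 → ξ₂ = 29.3 kmol/h, ξ₁ = 67.69 kmol/h.
Outlet amounts (n = n₀ + Σ ν·ξ):
  G: 442.9 − 1(67.69) − 1(29.3) = 345.9
  E: 1707 − 1(67.69) − 2(29.3) = 1581
  D: 0 + 2(67.69) = 135.4
  F: 0 + 2(29.3) = 58.61
Total out = 2121 kmol/h; y_D = 135.4 / 2121 = 0.06384.

0.0638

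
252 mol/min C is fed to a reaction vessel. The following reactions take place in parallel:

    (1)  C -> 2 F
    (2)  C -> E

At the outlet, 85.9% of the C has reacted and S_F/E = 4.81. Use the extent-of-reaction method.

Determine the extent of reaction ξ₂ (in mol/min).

Conversion of C: C consumed = 0.859 × 252 = 216.5 mol/min = 1ξ₁ + 1ξ₂.
Selectivity: 2ξ₁ / (1ξ₂) = 4.81 → ξ₁ = 2.405 ξ₂.
Substitute: (1·2.405 + 1) ξ₂ = 216.5 → ξ₂ = 63.57 mol/min, ξ₁ = 152.9 mol/min.
Outlet amounts (n = n₀ + Σ ν·ξ):
  C: 252 − 1(152.9) − 1(63.57) = 35.53
  F: 0 + 2(152.9) = 305.8
  E: 0 + 1(63.57) = 63.57

ξ₂ = 63.6 mol/min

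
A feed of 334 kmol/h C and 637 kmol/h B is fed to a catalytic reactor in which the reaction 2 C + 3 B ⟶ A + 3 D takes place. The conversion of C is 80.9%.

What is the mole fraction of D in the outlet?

C reacted = 0.809 × 334 = 270.2 kmol/h; ν_C = −2, so ξ = 270.2/2 = 135.1 kmol/h.
Outlet amounts (n = n₀ + ν ξ):
  C: 334 − 2(135.1) = 63.79
  B: 637 − 3(135.1) = 231.7
  A: 0 + 1(135.1) = 135.1
  D: 0 + 3(135.1) = 405.3
Total out = 835.9 kmol/h; y_D = 405.3 / 835.9 = 0.4849.

0.485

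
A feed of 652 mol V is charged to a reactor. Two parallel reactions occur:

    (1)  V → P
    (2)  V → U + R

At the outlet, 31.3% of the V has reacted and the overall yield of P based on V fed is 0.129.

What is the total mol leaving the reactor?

772 mol

Yield of P: 1ξ₁ / 652 = 0.129 → ξ₁ = 84.11 mol.
Conversion of V: 1ξ₁ + 1ξ₂ = 0.313 × 652 = 204.1 → ξ₂ = 120 mol.
Outlet amounts (n = n₀ + Σ ν·ξ):
  V: 652 − 1(84.11) − 1(120) = 447.9
  P: 0 + 1(84.11) = 84.11
  U: 0 + 1(120) = 120
  R: 0 + 1(120) = 120
Total out = 447.9 + 84.11 + 120 + 120 = 772 mol.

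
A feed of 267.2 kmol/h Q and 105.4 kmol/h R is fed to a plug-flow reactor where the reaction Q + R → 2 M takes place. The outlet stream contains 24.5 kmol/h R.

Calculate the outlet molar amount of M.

162 kmol/h

For R: n = n₀ − 1ξ → 24.5 = 105.4 − 1ξ, giving ξ = 80.9 kmol/h.
Outlet amounts (n = n₀ + ν ξ):
  Q: 267.2 − 1(80.9) = 186.3
  R: 105.4 − 1(80.9) = 24.5
  M: 0 + 2(80.9) = 161.8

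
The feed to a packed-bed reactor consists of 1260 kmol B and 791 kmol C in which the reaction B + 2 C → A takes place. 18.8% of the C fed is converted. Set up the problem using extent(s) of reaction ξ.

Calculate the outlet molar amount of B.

1190 kmol

C reacted = 0.188 × 791 = 148.7 kmol; ν_C = −2, so ξ = 148.7/2 = 74.35 kmol.
Outlet amounts (n = n₀ + ν ξ):
  B: 1260 − 1(74.35) = 1186
  C: 791 − 2(74.35) = 642.3
  A: 0 + 1(74.35) = 74.35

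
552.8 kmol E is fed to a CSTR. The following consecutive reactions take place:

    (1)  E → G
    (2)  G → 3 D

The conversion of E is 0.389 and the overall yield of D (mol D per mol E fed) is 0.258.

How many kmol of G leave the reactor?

167 kmol

Conversion of E: E consumed = 1ξ₁ = 0.389 × 552.8 → ξ₁ = 215 kmol.
Yield of D: 3ξ₂ / 552.8 = 0.258 → ξ₂ = 47.54 kmol.
Outlet amounts (n = n₀ + Σ ν·ξ):
  E: 552.8 − 1(215) = 337.8
  G: 0 + 1(215) − 1(47.54) = 167.5
  D: 0 + 3(47.54) = 142.6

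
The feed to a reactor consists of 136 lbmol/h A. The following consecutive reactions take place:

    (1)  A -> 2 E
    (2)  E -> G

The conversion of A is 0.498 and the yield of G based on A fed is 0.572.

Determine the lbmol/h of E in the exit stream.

Conversion of A: A consumed = 1ξ₁ = 0.498 × 136 → ξ₁ = 67.73 lbmol/h.
Yield of G: 1ξ₂ / 136 = 0.572 → ξ₂ = 77.79 lbmol/h.
Outlet amounts (n = n₀ + Σ ν·ξ):
  A: 136 − 1(67.73) = 68.27
  E: 0 + 2(67.73) − 1(77.79) = 57.66
  G: 0 + 1(77.79) = 77.79

57.7 lbmol/h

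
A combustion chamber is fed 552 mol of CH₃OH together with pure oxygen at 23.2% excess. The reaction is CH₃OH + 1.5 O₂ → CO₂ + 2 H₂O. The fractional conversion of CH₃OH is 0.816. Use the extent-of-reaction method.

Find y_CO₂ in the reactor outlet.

Stoichiometric O₂ = 1.5 × 552 = 828 mol; O₂ fed = 828 × 1.232 = 1020 mol.
Fuel reacted = 0.816 × 552 → ξ = 450.4 mol.
Outlet (n = n₀ + ν ξ):
  CH₃OH: 552 − 1(450.4) = 101.6
  O₂: 1020 − 1.5(450.4) = 344.4
  CO₂: 0 + 1(450.4) = 450.4
  H₂O: 0 + 2(450.4) = 900.9
Total out = 1797 mol; y_CO₂ = 450.4 / 1797 = 0.2506.

0.251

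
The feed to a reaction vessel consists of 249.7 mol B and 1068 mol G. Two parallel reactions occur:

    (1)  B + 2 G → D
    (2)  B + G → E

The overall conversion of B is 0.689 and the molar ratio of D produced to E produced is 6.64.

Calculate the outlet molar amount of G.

Conversion of B: B consumed = 0.689 × 249.7 = 172 mol = 1ξ₁ + 1ξ₂.
Selectivity: 1ξ₁ / (1ξ₂) = 6.64 → ξ₁ = 6.64 ξ₂.
Substitute: (1·6.64 + 1) ξ₂ = 172 → ξ₂ = 22.52 mol, ξ₁ = 149.5 mol.
Outlet amounts (n = n₀ + Σ ν·ξ):
  B: 249.7 − 1(149.5) − 1(22.52) = 77.66
  G: 1068 − 2(149.5) − 1(22.52) = 746.4
  D: 0 + 1(149.5) = 149.5
  E: 0 + 1(22.52) = 22.52

746 mol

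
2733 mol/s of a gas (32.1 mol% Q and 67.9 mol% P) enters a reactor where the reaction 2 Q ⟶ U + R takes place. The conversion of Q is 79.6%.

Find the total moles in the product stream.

2730 mol/s

Q reacted = 0.796 × 877.3 = 698.3 mol/s; ν_Q = −2, so ξ = 698.3/2 = 349.2 mol/s.
Outlet amounts (n = n₀ + ν ξ):
  Q: 877.3 − 2(349.2) = 179
  U: 0 + 1(349.2) = 349.2
  R: 0 + 1(349.2) = 349.2
  P: 1856 (inert)
Total out = 179 + 349.2 + 349.2 + 1856 = 2733 mol/s.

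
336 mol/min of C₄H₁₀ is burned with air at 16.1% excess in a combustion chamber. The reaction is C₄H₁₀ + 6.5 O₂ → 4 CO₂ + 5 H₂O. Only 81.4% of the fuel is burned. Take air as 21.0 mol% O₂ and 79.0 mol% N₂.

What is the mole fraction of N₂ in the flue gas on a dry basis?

0.833

Stoichiometric O₂ = 6.5 × 336 = 2184 mol/min; O₂ fed = 2184 × 1.161 = 2536 mol/min.
N₂ fed = 2536 × 79/21 = 9539 mol/min.
Fuel reacted = 0.814 × 336 → ξ = 273.5 mol/min.
Outlet (n = n₀ + ν ξ):
  C₄H₁₀: 336 − 1(273.5) = 62.5
  O₂: 2536 − 6.5(273.5) = 757.8
  N₂: 9539 (inert)
  CO₂: 0 + 4(273.5) = 1094
  H₂O: 0 + 5(273.5) = 1368
Dry total = 11450 mol/min; y_N₂ (dry) = 9539 / 11450 = 0.8329.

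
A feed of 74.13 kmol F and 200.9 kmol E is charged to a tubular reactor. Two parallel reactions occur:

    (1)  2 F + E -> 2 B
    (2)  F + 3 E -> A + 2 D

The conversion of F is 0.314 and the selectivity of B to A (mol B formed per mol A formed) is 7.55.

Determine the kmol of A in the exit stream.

2.72 kmol

Conversion of F: F consumed = 0.314 × 74.13 = 23.28 kmol = 2ξ₁ + 1ξ₂.
Selectivity: 2ξ₁ / (1ξ₂) = 7.55 → ξ₁ = 3.775 ξ₂.
Substitute: (2·3.775 + 1) ξ₂ = 23.28 → ξ₂ = 2.722 kmol, ξ₁ = 10.28 kmol.
Outlet amounts (n = n₀ + Σ ν·ξ):
  F: 74.13 − 2(10.28) − 1(2.722) = 50.85
  E: 200.9 − 1(10.28) − 3(2.722) = 182.5
  B: 0 + 2(10.28) = 20.55
  A: 0 + 1(2.722) = 2.722
  D: 0 + 2(2.722) = 5.445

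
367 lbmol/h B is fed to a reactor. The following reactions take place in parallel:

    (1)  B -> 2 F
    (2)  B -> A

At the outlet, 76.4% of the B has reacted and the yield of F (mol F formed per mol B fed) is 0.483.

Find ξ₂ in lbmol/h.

Yield of F: 2ξ₁ / 367 = 0.483 → ξ₁ = 88.63 lbmol/h.
Conversion of B: 1ξ₁ + 1ξ₂ = 0.764 × 367 = 280.4 → ξ₂ = 191.8 lbmol/h.
Outlet amounts (n = n₀ + Σ ν·ξ):
  B: 367 − 1(88.63) − 1(191.8) = 86.61
  F: 0 + 2(88.63) = 177.3
  A: 0 + 1(191.8) = 191.8

ξ₂ = 192 lbmol/h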